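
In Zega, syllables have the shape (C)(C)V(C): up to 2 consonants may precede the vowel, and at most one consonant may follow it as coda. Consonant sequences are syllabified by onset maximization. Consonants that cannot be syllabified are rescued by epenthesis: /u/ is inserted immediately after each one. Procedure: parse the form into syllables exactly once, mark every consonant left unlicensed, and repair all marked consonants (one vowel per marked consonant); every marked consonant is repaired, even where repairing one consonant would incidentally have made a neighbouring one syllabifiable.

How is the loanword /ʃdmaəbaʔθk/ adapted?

The consonants /ʃ/, /θ/, /k/ cannot be parsed into a legal (C)(C)V(C) syllable (at most one coda consonant is licensed; onsets may contain at most 2 consonants).
Each unlicensed consonant becomes the onset of a new syllable: /ʃ/ → /ʃu/, /θ/ → /θu/, /k/ → /ku/.

ʃudmaəbaʔθuku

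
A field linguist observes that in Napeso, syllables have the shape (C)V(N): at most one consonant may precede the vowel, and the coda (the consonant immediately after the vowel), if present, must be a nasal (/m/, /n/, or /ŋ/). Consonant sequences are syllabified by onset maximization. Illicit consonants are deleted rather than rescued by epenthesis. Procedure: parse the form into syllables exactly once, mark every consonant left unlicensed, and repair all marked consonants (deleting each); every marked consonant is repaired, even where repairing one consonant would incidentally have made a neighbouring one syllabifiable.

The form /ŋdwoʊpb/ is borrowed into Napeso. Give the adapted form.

Syllabifying with onset maximization leaves /ŋ/, /d/, /p/, /b/ stranded (only a nasal (/m/, /n/, or /ŋ/) is licensed in coda position; onsets are limited to one consonant).
Deletion applies to /ŋ/, /d/, /p/, /b/.

woʊ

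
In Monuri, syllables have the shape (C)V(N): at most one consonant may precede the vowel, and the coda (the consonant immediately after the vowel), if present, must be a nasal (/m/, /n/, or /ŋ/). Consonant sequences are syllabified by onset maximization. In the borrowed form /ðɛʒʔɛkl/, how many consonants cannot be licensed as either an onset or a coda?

3

Syllabifying with onset maximization leaves /ʒ/, /k/, /l/ stranded (only a nasal (/m/, /n/, or /ŋ/) is licensed in coda position; onsets are limited to one consonant).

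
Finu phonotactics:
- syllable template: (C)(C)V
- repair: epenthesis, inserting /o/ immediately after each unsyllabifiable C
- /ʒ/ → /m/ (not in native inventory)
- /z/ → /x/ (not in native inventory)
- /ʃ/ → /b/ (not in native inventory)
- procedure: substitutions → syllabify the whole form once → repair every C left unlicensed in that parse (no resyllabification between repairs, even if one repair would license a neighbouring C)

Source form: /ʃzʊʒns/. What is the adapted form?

Substitution: /ʃ/ → /b/, /z/ → /x/, /ʒ/ → /m/, giving /bxʊmns/.
The consonants /m/, /n/, /s/ cannot be parsed into a legal (C)(C)V syllable (no codas are permitted; onsets may contain at most 2 consonants).
Each unlicensed consonant becomes the onset of a new syllable: /m/ → /mo/, /n/ → /no/, /s/ → /so/.

bxʊmonoso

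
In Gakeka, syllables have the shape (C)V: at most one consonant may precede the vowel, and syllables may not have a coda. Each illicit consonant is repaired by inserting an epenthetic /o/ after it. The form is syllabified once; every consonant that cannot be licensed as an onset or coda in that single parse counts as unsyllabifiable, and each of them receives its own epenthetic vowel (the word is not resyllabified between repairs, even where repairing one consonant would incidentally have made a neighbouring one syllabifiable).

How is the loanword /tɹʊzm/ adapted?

toɹʊzomo

Under (C)V, the unsyllabifiable consonants are /t/, /z/, /m/ (no codas are permitted; onsets are limited to one consonant).
Each unlicensed consonant becomes the onset of a new syllable: /t/ → /to/, /z/ → /zo/, /m/ → /mo/.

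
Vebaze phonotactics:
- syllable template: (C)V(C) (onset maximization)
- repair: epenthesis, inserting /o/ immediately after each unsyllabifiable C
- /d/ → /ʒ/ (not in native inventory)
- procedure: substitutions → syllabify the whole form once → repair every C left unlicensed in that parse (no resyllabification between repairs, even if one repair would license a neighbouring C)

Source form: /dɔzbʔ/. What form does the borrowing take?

Substitution: /d/ → /ʒ/, giving /ʒɔzbʔ/.
Under (C)V(C), the unsyllabifiable consonants are /b/, /ʔ/ (at most one coda consonant is licensed; onsets are limited to one consonant).
Inserting the epenthetic vowel yields /b/ → /bo/, /ʔ/ → /ʔo/.

ʒɔzboʔo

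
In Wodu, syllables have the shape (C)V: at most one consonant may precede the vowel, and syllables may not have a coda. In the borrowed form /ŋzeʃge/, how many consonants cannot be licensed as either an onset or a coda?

2

The consonants /ŋ/, /ʃ/ cannot be parsed into a legal (C)V syllable (no codas are permitted; onsets are limited to one consonant).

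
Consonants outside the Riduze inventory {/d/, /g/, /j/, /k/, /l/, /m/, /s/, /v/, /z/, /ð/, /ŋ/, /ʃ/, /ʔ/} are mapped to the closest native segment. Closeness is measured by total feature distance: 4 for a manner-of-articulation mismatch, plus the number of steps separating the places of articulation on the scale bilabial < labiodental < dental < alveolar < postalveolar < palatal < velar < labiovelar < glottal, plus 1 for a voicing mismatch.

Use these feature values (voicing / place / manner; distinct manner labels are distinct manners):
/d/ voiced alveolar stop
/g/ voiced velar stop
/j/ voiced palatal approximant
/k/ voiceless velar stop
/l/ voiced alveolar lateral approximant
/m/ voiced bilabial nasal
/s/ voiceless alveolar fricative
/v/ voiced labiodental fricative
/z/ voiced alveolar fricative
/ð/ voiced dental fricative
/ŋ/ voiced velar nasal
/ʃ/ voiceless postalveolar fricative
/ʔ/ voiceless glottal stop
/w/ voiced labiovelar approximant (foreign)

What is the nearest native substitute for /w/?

/j/ is closest: same manner (approximant), place distance 2 (labiovelar→palatal), same voicing; total 2. Next closest is /g/ at distance 5.

j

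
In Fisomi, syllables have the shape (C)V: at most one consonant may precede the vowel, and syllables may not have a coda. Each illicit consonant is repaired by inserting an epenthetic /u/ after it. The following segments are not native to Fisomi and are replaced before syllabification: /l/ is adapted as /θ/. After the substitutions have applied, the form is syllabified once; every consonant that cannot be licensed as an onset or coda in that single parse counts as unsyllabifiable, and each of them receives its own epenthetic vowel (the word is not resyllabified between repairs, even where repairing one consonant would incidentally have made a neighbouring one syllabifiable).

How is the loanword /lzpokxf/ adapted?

θuzupokuxufu

Substitution: /l/ → /θ/, giving /θzpokxf/.
Syllabifying with onset maximization leaves /θ/, /z/, /k/, /x/, /f/ stranded (no codas are permitted; onsets are limited to one consonant).
Each unlicensed consonant becomes the onset of a new syllable: /θ/ → /θu/, /z/ → /zu/, /k/ → /ku/, /x/ → /xu/, /f/ → /fu/.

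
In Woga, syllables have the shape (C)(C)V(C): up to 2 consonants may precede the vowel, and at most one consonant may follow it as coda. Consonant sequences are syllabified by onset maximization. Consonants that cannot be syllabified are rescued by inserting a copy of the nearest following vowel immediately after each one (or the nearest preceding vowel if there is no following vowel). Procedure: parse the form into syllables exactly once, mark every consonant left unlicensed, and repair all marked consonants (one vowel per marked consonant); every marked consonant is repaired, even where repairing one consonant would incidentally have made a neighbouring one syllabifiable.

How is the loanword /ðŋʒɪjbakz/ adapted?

Syllabifying with onset maximization leaves /ð/, /z/ stranded (at most one coda consonant is licensed; onsets may contain at most 2 consonants).
Inserting the epenthetic vowel yields /ð/ → /ðɪ/, /z/ → /za/.

ðɪŋʒɪjbakza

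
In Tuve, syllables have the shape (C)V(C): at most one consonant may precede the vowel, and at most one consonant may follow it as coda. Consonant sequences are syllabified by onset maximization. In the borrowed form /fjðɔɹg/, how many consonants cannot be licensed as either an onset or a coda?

3

The consonants /f/, /j/, /g/ cannot be parsed into a legal (C)V(C) syllable (at most one coda consonant is licensed; onsets are limited to one consonant).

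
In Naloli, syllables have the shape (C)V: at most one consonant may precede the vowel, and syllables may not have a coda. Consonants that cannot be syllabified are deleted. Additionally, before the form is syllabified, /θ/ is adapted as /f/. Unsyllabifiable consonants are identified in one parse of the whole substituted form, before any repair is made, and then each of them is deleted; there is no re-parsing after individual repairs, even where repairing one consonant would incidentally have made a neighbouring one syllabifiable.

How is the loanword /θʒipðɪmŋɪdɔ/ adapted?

Substitution: /θ/ → /f/, giving /fʒipðɪmŋɪdɔ/.
The consonants /f/, /p/, /m/ cannot be parsed into a legal (C)V syllable (no codas are permitted; onsets are limited to one consonant).
Deleting the stranded consonants removes /f/, /p/, /m/.

ʒiðɪŋɪdɔ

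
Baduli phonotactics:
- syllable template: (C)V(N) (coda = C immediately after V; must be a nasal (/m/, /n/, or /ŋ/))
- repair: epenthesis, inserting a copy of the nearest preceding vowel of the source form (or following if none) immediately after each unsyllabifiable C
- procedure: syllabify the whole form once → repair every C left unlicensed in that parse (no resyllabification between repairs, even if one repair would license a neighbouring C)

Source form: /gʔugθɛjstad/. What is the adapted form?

guʔuguθɛjɛsɛtada

Under (C)V(N), the unsyllabifiable consonants are /g/, /g/, /j/, /s/, /d/ (only a nasal (/m/, /n/, or /ŋ/) is licensed in coda position; onsets are limited to one consonant).
Epenthesis after each stranded consonant: /g/ → /gu/, /g/ → /gu/, /j/ → /jɛ/, /s/ → /sɛ/, /d/ → /da/.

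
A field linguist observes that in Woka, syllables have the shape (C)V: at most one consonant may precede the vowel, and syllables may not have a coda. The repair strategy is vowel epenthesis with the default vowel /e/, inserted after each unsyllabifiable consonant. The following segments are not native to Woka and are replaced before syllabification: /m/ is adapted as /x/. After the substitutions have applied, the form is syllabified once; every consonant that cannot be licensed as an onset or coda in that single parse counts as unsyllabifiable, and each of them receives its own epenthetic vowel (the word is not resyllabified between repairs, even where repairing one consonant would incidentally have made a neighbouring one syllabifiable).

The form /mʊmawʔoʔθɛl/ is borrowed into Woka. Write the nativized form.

Substitution: /m/ → /x/, giving /xʊxawʔoʔθɛl/.
Syllabifying with onset maximization leaves /w/, /ʔ/, /l/ stranded (no codas are permitted; onsets are limited to one consonant).
Each unlicensed consonant becomes the onset of a new syllable: /w/ → /we/, /ʔ/ → /ʔe/, /l/ → /le/.

xʊxaweʔoʔeθɛle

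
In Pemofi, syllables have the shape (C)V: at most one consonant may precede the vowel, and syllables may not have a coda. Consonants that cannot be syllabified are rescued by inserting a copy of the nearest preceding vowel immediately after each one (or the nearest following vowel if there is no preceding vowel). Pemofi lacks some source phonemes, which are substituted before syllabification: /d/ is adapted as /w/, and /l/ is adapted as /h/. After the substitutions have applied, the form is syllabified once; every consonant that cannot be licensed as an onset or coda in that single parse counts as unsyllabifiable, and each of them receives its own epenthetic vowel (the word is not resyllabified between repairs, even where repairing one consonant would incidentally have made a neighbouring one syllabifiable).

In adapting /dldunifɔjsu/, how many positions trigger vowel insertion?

After substitution the input is /whwunifɔjsu/.
The unsyllabifiable consonants are /w/, /h/, /j/; each receives one epenthetic vowel.

3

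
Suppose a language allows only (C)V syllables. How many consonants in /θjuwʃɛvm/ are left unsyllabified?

The consonants /θ/, /w/, /v/, /m/ cannot be parsed into a legal (C)V syllable (no codas are permitted; onsets are limited to one consonant).

4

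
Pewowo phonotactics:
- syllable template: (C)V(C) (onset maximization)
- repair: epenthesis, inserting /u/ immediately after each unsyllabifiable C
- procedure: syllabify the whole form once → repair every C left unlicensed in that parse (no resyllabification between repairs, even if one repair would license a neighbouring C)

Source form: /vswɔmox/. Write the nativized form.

Syllabifying with onset maximization leaves /v/, /s/ stranded (at most one coda consonant is licensed; onsets are limited to one consonant).
Epenthesis after each stranded consonant: /v/ → /vu/, /s/ → /su/.

vusuwɔmox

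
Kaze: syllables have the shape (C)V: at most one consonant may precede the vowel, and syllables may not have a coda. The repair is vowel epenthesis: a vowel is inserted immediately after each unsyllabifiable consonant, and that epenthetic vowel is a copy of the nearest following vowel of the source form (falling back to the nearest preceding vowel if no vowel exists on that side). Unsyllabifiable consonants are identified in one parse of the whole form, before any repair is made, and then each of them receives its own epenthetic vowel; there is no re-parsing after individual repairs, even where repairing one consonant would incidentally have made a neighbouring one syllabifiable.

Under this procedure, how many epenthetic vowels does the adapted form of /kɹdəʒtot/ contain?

4

The unsyllabifiable consonants are /k/, /ɹ/, /ʒ/, /t/; each receives one epenthetic vowel.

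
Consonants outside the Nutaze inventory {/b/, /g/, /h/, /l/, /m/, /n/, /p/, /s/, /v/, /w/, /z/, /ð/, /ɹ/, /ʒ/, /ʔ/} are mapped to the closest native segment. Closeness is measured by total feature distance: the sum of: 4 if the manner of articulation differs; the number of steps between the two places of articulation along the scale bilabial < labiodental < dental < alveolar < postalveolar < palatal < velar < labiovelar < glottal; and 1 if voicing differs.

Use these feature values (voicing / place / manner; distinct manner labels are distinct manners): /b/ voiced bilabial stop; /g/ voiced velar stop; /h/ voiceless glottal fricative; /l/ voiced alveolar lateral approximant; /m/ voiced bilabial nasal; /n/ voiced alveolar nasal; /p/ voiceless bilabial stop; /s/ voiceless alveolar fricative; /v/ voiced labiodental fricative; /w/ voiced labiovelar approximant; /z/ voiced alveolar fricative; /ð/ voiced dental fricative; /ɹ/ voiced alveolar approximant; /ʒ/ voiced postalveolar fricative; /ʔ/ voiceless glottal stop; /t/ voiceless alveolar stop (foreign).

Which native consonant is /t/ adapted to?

/p/ is closest: same manner (stop), place distance 3 (alveolar→bilabial), same voicing; total 3. Next closest is /b/ at distance 4.

p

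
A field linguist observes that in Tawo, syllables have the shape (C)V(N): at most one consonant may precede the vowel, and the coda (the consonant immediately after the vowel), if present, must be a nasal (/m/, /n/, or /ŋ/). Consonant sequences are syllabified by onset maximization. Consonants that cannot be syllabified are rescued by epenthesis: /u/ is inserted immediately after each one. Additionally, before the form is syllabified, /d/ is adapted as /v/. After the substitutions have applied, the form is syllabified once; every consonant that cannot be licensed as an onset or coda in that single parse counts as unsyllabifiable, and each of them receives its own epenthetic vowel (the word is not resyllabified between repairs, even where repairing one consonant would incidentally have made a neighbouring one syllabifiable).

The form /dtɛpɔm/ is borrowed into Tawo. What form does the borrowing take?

Substitution: /d/ → /v/, giving /vtɛpɔm/.
Syllabifying with onset maximization leaves /v/ stranded (only a nasal (/m/, /n/, or /ŋ/) is licensed in coda position; onsets are limited to one consonant).
Epenthesis after each stranded consonant: /v/ → /vu/.

vutɛpɔm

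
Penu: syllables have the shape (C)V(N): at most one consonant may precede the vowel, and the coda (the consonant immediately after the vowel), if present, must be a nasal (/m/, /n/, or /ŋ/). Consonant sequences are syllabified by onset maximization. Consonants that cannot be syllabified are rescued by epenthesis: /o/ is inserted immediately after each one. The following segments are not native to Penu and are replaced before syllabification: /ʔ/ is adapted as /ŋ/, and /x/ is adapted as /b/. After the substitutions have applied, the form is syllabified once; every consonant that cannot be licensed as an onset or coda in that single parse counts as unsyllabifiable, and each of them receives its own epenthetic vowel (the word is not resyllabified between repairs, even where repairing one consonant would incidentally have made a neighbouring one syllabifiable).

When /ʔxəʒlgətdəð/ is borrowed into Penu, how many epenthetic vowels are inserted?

5

After substitution the input is /ŋbəʒlgətdəð/.
The unsyllabifiable consonants are /ŋ/, /ʒ/, /l/, /t/, /ð/; each receives one epenthetic vowel.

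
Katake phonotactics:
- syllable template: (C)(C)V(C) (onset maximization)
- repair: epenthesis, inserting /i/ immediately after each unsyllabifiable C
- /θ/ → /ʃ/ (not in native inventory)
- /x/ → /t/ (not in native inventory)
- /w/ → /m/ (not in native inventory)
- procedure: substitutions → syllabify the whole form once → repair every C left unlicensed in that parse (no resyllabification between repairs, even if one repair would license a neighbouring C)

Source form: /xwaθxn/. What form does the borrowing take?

Substitution: /x/ → /t/, /w/ → /m/, /θ/ → /ʃ/, giving /tmaʃtn/.
Under (C)(C)V(C), the unsyllabifiable consonants are /t/, /n/ (at most one coda consonant is licensed; onsets may contain at most 2 consonants).
Epenthesis after each stranded consonant: /t/ → /ti/, /n/ → /ni/.

tmaʃtini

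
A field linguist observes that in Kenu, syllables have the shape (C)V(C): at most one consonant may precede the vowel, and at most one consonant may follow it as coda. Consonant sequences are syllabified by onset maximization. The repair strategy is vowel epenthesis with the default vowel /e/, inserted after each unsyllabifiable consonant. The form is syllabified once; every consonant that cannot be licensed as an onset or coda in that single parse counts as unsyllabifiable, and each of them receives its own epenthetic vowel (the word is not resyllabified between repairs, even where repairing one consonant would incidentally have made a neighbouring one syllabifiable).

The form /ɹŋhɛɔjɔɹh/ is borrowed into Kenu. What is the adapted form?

ɹeŋehɛɔjɔɹhe

The consonants /ɹ/, /ŋ/, /h/ cannot be parsed into a legal (C)V(C) syllable (at most one coda consonant is licensed; onsets are limited to one consonant).
Inserting the epenthetic vowel yields /ɹ/ → /ɹe/, /ŋ/ → /ŋe/, /h/ → /he/.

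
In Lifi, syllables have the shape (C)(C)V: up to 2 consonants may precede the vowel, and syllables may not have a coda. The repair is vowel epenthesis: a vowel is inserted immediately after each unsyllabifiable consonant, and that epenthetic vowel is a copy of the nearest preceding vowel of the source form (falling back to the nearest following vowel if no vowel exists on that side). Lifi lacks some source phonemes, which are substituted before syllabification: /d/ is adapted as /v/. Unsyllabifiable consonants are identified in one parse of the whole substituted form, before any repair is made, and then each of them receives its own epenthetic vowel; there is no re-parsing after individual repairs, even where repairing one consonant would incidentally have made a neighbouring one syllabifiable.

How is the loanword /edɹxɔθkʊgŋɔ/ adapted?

Substitution: /d/ → /v/, giving /evɹxɔθkʊgŋɔ/.
Syllabifying with onset maximization leaves /v/ stranded (no codas are permitted; onsets may contain at most 2 consonants).
Each unlicensed consonant becomes the onset of a new syllable: /v/ → /ve/.

eveɹxɔθkʊgŋɔ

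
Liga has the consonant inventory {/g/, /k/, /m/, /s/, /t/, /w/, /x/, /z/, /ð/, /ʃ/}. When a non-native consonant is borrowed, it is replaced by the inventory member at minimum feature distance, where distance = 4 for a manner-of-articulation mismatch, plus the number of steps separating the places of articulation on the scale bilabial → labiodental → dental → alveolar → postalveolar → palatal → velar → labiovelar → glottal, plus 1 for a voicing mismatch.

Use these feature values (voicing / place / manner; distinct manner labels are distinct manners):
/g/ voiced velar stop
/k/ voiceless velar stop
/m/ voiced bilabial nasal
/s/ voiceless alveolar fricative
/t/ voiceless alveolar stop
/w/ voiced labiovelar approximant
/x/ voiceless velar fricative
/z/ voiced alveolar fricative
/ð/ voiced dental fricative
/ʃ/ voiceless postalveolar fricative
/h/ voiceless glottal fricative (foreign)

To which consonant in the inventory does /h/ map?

x

/x/ is closest: same manner (fricative), place distance 2 (glottal→velar), same voicing; total 2. Next closest is /ʃ/ at distance 4.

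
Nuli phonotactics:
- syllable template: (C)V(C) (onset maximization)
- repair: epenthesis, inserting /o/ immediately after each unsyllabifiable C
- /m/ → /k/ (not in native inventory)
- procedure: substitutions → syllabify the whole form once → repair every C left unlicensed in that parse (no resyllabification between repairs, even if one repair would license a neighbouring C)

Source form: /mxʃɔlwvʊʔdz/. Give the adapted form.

koxoʃɔlwovʊʔdozo

Substitution: /m/ → /k/, giving /kxʃɔlwvʊʔdz/.
Syllabifying with onset maximization leaves /k/, /x/, /w/, /d/, /z/ stranded (at most one coda consonant is licensed; onsets are limited to one consonant).
Each unlicensed consonant becomes the onset of a new syllable: /k/ → /ko/, /x/ → /xo/, /w/ → /wo/, /d/ → /do/, /z/ → /zo/.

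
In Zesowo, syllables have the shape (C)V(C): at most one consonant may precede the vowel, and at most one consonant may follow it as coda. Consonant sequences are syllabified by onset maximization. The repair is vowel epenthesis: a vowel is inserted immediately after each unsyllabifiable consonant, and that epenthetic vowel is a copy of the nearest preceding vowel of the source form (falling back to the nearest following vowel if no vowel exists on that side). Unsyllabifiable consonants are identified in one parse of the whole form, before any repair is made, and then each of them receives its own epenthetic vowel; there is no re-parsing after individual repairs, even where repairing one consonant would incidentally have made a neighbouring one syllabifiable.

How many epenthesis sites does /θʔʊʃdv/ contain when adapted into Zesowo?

3

The unsyllabifiable consonants are /θ/, /d/, /v/; each receives one epenthetic vowel.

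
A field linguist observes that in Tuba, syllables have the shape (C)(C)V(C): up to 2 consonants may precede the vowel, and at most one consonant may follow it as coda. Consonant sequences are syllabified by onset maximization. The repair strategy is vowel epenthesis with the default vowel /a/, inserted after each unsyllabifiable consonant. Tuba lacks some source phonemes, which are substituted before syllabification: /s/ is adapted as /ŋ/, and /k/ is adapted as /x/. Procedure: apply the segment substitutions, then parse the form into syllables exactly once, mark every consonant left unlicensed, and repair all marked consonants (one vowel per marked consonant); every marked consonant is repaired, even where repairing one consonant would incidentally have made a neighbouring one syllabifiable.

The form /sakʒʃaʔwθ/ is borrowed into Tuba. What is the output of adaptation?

Substitution: /s/ → /ŋ/, /k/ → /x/, giving /ŋaxʒʃaʔwθ/.
The consonants /w/, /θ/ cannot be parsed into a legal (C)(C)V(C) syllable (at most one coda consonant is licensed; onsets may contain at most 2 consonants).
Epenthesis after each stranded consonant: /w/ → /wa/, /θ/ → /θa/.

ŋaxʒʃaʔwaθa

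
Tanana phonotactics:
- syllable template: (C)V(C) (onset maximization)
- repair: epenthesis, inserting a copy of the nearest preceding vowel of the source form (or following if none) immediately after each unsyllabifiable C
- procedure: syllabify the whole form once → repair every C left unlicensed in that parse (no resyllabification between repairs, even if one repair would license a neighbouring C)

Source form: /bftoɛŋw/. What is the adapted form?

bofotoɛŋwɛ

Under (C)V(C), the unsyllabifiable consonants are /b/, /f/, /w/ (at most one coda consonant is licensed; onsets are limited to one consonant).
Epenthesis after each stranded consonant: /b/ → /bo/, /f/ → /fo/, /w/ → /wɛ/.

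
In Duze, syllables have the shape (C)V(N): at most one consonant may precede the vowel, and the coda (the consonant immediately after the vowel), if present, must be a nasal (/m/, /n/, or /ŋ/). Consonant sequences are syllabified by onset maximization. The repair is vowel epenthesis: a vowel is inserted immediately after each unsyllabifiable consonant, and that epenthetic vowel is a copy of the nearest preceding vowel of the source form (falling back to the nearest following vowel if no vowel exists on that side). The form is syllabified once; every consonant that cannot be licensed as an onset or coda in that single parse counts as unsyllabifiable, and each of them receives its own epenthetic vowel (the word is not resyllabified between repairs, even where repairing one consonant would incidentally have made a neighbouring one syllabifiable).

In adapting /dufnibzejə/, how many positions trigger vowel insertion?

The unsyllabifiable consonants are /f/, /b/; each receives one epenthetic vowel.

2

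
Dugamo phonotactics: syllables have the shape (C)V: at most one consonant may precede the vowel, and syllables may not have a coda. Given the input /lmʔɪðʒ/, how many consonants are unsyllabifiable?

Syllabifying with onset maximization leaves /l/, /m/, /ð/, /ʒ/ stranded (no codas are permitted; onsets are limited to one consonant).

4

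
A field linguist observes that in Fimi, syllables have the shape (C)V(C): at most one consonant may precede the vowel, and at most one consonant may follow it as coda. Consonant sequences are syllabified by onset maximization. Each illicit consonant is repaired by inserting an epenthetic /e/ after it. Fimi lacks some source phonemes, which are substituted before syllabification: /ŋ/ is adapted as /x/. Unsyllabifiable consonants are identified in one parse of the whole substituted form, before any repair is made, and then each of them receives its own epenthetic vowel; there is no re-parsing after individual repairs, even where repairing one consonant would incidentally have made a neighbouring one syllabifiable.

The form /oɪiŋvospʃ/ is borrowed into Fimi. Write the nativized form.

Substitution: /ŋ/ → /x/, giving /oɪixvospʃ/.
Under (C)V(C), the unsyllabifiable consonants are /p/, /ʃ/ (at most one coda consonant is licensed; onsets are limited to one consonant).
Inserting the epenthetic vowel yields /p/ → /pe/, /ʃ/ → /ʃe/.

oɪixvospeʃe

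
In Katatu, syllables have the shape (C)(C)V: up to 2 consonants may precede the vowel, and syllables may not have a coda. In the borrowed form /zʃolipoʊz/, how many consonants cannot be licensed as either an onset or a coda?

Syllabifying with onset maximization leaves /z/ stranded (no codas are permitted; onsets may contain at most 2 consonants).

1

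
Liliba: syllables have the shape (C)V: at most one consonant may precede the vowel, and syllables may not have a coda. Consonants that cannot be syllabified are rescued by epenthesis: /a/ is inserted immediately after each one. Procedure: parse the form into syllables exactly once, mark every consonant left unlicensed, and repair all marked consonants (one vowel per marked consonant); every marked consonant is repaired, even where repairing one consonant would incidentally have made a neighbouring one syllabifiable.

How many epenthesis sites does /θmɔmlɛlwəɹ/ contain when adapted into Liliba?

The unsyllabifiable consonants are /θ/, /m/, /l/, /ɹ/; each receives one epenthetic vowel.

4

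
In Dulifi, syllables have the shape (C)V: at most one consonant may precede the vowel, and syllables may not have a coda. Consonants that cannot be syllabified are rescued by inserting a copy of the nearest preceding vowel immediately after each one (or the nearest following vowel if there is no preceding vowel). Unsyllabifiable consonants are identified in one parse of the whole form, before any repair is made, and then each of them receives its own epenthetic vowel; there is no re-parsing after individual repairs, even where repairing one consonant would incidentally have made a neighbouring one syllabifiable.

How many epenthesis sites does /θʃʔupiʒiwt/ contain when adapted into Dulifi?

The unsyllabifiable consonants are /θ/, /ʃ/, /w/, /t/; each receives one epenthetic vowel.

4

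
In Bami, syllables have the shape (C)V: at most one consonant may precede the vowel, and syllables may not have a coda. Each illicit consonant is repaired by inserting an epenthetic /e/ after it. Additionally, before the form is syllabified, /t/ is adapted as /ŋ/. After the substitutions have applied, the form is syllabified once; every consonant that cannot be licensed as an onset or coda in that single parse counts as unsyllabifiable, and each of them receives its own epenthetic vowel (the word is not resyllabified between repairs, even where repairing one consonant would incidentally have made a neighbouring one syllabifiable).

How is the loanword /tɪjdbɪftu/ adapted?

ŋɪjedebɪfeŋu

Substitution: /t/ → /ŋ/, giving /ŋɪjdbɪfŋu/.
Under (C)V, the unsyllabifiable consonants are /j/, /d/, /f/ (no codas are permitted; onsets are limited to one consonant).
Each unlicensed consonant becomes the onset of a new syllable: /j/ → /je/, /d/ → /de/, /f/ → /fe/.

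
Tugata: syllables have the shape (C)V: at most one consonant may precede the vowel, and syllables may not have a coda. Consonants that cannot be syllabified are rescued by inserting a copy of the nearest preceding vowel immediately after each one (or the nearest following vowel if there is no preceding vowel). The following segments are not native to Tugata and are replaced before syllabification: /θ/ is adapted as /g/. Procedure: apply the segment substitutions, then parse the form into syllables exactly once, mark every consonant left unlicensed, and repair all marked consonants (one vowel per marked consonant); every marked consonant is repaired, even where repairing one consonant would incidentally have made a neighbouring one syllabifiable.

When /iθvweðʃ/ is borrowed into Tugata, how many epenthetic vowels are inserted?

After substitution the input is /igvweðʃ/.
The unsyllabifiable consonants are /g/, /v/, /ð/, /ʃ/; each receives one epenthetic vowel.

4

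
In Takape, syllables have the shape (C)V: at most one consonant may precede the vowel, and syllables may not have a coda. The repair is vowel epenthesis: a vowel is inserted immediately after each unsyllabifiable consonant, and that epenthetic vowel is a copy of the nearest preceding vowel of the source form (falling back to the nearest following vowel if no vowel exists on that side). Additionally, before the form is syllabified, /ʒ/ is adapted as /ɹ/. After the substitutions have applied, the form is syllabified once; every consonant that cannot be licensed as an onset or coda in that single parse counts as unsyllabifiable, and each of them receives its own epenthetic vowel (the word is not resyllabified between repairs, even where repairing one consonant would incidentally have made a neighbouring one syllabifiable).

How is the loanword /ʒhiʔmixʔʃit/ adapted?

Substitution: /ʒ/ → /ɹ/, giving /ɹhiʔmixʔʃit/.
Under (C)V, the unsyllabifiable consonants are /ɹ/, /ʔ/, /x/, /ʔ/, /t/ (no codas are permitted; onsets are limited to one consonant).
Each unlicensed consonant becomes the onset of a new syllable: /ɹ/ → /ɹi/, /ʔ/ → /ʔi/, /x/ → /xi/, /ʔ/ → /ʔi/, /t/ → /ti/.

ɹihiʔimixiʔiʃiti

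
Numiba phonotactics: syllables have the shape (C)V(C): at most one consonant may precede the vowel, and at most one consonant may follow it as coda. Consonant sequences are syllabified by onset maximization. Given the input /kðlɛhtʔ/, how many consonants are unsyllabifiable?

Syllabifying with onset maximization leaves /k/, /ð/, /t/, /ʔ/ stranded (at most one coda consonant is licensed; onsets are limited to one consonant).

4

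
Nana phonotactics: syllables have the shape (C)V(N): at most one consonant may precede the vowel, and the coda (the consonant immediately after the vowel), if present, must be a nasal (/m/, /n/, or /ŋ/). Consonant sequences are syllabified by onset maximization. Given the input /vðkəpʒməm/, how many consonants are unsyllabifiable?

The consonants /v/, /ð/, /p/, /ʒ/ cannot be parsed into a legal (C)V(N) syllable (only a nasal (/m/, /n/, or /ŋ/) is licensed in coda position; onsets are limited to one consonant).

4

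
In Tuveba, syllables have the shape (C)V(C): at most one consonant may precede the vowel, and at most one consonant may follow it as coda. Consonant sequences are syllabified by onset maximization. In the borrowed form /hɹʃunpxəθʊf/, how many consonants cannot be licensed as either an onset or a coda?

Under (C)V(C), the unsyllabifiable consonants are /h/, /ɹ/, /p/ (at most one coda consonant is licensed; onsets are limited to one consonant).

3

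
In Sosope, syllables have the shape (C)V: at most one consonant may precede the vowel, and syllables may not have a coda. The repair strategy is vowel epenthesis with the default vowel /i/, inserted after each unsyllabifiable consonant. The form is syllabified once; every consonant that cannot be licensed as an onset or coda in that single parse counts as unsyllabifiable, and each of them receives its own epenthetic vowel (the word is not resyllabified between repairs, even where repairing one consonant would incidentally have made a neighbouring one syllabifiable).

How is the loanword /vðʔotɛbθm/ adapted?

The consonants /v/, /ð/, /b/, /θ/, /m/ cannot be parsed into a legal (C)V syllable (no codas are permitted; onsets are limited to one consonant).
Epenthesis after each stranded consonant: /v/ → /vi/, /ð/ → /ði/, /b/ → /bi/, /θ/ → /θi/, /m/ → /mi/.

viðiʔotɛbiθimi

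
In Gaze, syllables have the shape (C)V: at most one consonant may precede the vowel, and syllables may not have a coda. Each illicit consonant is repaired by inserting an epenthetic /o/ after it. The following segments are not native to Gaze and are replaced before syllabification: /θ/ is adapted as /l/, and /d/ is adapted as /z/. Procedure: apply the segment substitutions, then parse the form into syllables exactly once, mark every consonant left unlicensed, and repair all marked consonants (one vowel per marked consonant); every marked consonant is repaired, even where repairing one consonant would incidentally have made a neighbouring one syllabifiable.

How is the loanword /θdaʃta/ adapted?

Substitution: /θ/ → /l/, /d/ → /z/, giving /lzaʃta/.
The consonants /l/, /ʃ/ cannot be parsed into a legal (C)V syllable (no codas are permitted; onsets are limited to one consonant).
Epenthesis after each stranded consonant: /l/ → /lo/, /ʃ/ → /ʃo/.

lozaʃota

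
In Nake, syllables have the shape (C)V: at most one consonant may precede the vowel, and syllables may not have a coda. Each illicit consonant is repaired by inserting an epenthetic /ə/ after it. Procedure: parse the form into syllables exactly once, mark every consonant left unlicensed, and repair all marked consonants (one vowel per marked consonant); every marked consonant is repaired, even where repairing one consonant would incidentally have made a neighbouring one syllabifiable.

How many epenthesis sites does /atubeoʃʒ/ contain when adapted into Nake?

The unsyllabifiable consonants are /ʃ/, /ʒ/; each receives one epenthetic vowel.

2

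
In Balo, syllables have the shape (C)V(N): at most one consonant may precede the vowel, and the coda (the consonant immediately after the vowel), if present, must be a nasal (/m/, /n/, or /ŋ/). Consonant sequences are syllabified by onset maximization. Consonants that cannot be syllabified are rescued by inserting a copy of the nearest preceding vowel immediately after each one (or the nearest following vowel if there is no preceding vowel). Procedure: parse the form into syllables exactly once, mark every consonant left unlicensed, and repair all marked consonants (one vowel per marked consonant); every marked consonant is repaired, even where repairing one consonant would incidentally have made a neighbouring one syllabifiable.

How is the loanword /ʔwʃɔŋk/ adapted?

Syllabifying with onset maximization leaves /ʔ/, /w/, /k/ stranded (only a nasal (/m/, /n/, or /ŋ/) is licensed in coda position; onsets are limited to one consonant).
Epenthesis after each stranded consonant: /ʔ/ → /ʔɔ/, /w/ → /wɔ/, /k/ → /kɔ/.

ʔɔwɔʃɔŋkɔ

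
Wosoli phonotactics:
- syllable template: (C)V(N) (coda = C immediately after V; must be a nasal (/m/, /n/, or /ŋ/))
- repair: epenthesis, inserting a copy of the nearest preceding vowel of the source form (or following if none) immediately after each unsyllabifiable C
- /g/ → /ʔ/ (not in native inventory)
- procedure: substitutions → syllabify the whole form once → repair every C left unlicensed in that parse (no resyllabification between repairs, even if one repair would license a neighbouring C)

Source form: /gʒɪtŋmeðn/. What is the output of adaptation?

ʔɪʒɪtɪŋɪmeðene

Substitution: /g/ → /ʔ/, giving /ʔʒɪtŋmeðn/.
The consonants /ʔ/, /t/, /ŋ/, /ð/, /n/ cannot be parsed into a legal (C)V(N) syllable (only a nasal (/m/, /n/, or /ŋ/) is licensed in coda position; onsets are limited to one consonant).
Inserting the epenthetic vowel yields /ʔ/ → /ʔɪ/, /t/ → /tɪ/, /ŋ/ → /ŋɪ/, /ð/ → /ðe/, /n/ → /ne/.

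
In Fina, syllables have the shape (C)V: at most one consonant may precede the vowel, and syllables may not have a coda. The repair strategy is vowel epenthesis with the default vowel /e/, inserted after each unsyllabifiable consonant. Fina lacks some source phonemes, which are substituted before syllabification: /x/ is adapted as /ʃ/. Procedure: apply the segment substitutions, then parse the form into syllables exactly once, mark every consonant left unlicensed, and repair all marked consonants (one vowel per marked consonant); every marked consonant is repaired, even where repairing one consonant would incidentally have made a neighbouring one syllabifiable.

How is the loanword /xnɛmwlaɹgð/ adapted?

Substitution: /x/ → /ʃ/, giving /ʃnɛmwlaɹgð/.
Syllabifying with onset maximization leaves /ʃ/, /m/, /w/, /ɹ/, /g/, /ð/ stranded (no codas are permitted; onsets are limited to one consonant).
Each unlicensed consonant becomes the onset of a new syllable: /ʃ/ → /ʃe/, /m/ → /me/, /w/ → /we/, /ɹ/ → /ɹe/, /g/ → /ge/, /ð/ → /ðe/.

ʃenɛmewelaɹegeðe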